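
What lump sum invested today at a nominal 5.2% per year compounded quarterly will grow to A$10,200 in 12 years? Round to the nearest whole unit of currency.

Periodic rate i = 0.052/4 = 0.013; n = 12 × 4 = 48 periods.
Discount factor = (1+0.013)^(−48) = 0.537956; PV = 10,200 × 0.537956 = 5,487.1495

A$5,487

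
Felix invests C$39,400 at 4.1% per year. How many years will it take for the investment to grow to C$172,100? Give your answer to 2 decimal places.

n = ln(172100/39400) / ln(1+0.041) = ln(4.36802) / 0.040182 = 36.6910 years

36.69 years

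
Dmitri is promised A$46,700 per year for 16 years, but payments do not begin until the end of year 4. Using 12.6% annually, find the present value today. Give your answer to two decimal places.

Value one period before first payment (t=3): 46700 × [1 − (1+0.126)^(−16)] / 0.126 = 46700 × 6.747964 = 315,129.9232
Discount back 3 years: 315,129.9232 × (1+0.126)^(−3) = 315,129.9232 × 0.700462 = 220,736.6626

A$220,736.66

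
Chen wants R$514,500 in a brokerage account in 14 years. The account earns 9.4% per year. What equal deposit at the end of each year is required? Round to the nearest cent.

R$19,210.21

FV-annuity factor = 26.782639; PMT = 514500 / 26.782639 = 19,210.2057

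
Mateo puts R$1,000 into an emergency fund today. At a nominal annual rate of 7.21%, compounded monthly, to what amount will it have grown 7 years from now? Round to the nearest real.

Periodic rate i = 0.0721/12 = 0.00600833; n = 7 × 12 = 84 periods.
FV = 1,000 × (1 + 0.00600833)^84 = 1,653.9888

R$1,654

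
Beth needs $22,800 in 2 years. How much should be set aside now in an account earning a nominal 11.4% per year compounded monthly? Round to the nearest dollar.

$18,171

With 12 periods per year: i = 0.0095, n = 24.
Discount factor = (1+0.0095)^(−24) = 0.796982; PV = 22,800 × 0.796982 = 18,171.1782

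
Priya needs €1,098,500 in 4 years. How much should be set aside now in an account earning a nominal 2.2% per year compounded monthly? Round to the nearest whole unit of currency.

€1,006,044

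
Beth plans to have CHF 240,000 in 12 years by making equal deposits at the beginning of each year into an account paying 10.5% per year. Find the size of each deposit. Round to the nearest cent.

FV-annuity factor × (1+i) = 24.351680; PMT = 240000 / 24.351680 = 9,855.5828

CHF 9,855.58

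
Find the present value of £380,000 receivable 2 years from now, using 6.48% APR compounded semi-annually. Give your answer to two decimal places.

Periodic rate i = 0.0648/2 = 0.0324; n = 2 × 2 = 4 periods.
PV = 380,000 / (1 + 0.0324)^4 = 380,000 / 1.136036 = 334,496.5271

£334,496.53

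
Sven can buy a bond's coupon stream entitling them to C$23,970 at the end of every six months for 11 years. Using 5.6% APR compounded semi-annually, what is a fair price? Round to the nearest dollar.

Periodic rate i = 0.056/2 = 0.028; n = 11 × 2 = 22 periods.
PV = PMT · [1 − (1+i)^(−n)] / i = 23970 · 16.260978 = 389,775.6538

C$389,776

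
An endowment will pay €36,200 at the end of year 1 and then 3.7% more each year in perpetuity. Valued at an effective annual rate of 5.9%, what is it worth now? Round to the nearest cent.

€1,645,454.55

PV = D₁/(r − g) = 36200/(0.059 − 0.037) = 1,645,454.5455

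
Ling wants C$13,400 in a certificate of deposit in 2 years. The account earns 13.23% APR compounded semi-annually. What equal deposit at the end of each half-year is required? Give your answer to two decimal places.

C$3,035.32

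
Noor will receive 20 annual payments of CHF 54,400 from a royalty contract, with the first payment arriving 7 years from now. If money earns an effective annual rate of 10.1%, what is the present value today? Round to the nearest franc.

CHF 258,243

Value one period before first payment (t=6): 54400 × [1 − (1+0.101)^(−20)] / 0.101 = 54400 × 8.455776 = 459,994.2041
Discount back 6 years: 459,994.2041 × (1+0.101)^(−6) = 459,994.2041 × 0.561405 = 258,242.9331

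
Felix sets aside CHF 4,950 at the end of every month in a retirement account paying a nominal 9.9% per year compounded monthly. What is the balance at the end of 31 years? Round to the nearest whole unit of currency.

CHF 12,150,672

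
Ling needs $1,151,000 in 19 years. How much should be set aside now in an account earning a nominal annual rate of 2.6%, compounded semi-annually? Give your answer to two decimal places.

$704,557.43

With 2 periods per year: i = 0.013, n = 38.
PV = 1,151,000 / (1 + 0.013)^38 = 1,151,000 / 1.633650 = 704,557.4312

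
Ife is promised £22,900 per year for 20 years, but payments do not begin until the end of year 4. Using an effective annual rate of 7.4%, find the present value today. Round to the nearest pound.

Value one period before first payment (t=3): 22900 × [1 − (1+0.074)^(−20)] / 0.074 = 22900 × 10.272486 = 235,239.9405
Discount back 3 years: 235,239.9405 × (1+0.074)^(−3) = 235,239.9405 × 0.807211 = 189,888.3045

£189,888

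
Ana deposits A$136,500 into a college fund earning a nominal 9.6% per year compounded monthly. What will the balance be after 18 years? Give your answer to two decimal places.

A$763,145.92

With 12 periods per year: i = 0.008, n = 216.
FV = PV·(1+i)^n = 136,500 × 5.590813 = 763,145.9206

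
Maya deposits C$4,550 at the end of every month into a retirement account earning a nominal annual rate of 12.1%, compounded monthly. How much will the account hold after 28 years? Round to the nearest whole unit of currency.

i = 0.121/12 = 0.0100833 per month; n = 28·12 = 336.
Accumulation factor s(336|0.0100833) = 2787.627247; FV = 4550 × 2787.627247 = 12,683,703.9729

C$12,683,704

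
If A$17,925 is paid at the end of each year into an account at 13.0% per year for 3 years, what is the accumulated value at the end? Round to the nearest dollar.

A$61,069

FV = PMT · [(1+i)^n − 1] / i = 17925 · 3.406900 = 61,068.6825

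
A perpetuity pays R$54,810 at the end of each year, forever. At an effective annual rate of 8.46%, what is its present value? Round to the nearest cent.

R$647,872.34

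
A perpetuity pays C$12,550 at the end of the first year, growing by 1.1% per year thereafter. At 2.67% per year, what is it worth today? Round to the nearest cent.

PV = PMT / (i − g) = 12550 / (0.0267 − 0.011) = 12550 / 0.015700 = 799,363.0573

C$799,363.06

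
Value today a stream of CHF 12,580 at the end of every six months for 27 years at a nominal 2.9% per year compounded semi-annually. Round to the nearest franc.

Periodic rate i = 0.029/2 = 0.0145; n = 27 × 2 = 54 periods.
PV = 12580 × [1 − (1+0.0145)^(−54)] / 0.0145 = 12580 × 37.268294 = 468,835.1337

CHF 468,835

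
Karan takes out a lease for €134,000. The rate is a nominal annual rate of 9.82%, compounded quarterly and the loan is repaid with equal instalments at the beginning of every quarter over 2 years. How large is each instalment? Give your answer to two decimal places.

Periodic rate i = 0.0982/4 = 0.02455; n = 2 × 4 = 8 periods.
PMT = 134000 / ( [1 − (1+0.02455)^(−8)] / 0.02455 × (1+i) ) = 134000 / 7.360280 = 18,205.8298

€18,205.83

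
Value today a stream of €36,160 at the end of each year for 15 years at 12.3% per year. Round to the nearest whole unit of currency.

€242,386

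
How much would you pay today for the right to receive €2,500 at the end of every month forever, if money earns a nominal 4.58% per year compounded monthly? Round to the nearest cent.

€655,021.83

Periodic rate i = 0.0458/12 = 0.00381667.
PV = C/r = 2500/0.00381667 = 655,021.8341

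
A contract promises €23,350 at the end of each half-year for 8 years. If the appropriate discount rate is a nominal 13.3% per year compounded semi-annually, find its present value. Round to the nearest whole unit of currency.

€225,787

i = 0.133/2 = 0.0665 per half-year; n = 8·2 = 16.
PV = PMT · [1 − (1+i)^(−n)] / i = 23350 · 9.669692 = 225,787.3022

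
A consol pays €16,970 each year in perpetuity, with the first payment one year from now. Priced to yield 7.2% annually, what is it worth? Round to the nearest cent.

PV = C/r = 16970/0.072 = 235,694.4444

€235,694.44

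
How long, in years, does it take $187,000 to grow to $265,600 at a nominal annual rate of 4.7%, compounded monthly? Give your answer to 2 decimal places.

Periodic rate i = 0.047/12 = 0.00391667.
n = ln(265600/187000) / ln(1+0.00391667) = ln(1.42032) / 0.003909 = 89.7624 months
= 89.7624/12 years

7.48 years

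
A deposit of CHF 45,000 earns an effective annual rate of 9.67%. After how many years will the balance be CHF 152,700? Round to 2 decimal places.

13.24 years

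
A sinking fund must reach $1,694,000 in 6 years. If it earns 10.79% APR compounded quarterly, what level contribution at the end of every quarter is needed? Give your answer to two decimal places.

i = 0.1079/4 = 0.026975 per quarter; n = 6·4 = 24.
FV-annuity factor = 33.151005; PMT = 1.694e+06 / 33.151005 = 51,099.5073

$51,099.51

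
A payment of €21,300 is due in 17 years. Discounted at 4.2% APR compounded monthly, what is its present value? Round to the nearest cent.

€10,443.23

With 12 periods per year: i = 0.0035, n = 204.
Discount factor = (1+0.0035)^(−204) = 0.490292; PV = 21,300 × 0.490292 = 10,443.2273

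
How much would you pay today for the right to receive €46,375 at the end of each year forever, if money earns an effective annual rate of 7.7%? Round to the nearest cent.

PV = PMT / i = 46375 / 0.077 = 602,272.7273

€602,272.73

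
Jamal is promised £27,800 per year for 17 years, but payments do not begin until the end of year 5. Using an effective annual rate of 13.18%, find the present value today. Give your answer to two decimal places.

PV at t=4 (ordinary 17-year annuity): 27800 × a(17|0.1318) = 27800 × 6.662556 = 185,219.0436
PV₀ = 185,219.0436 / (1+0.1318)^4 = 185,219.0436 / 1.640887 = 112,877.3692

£112,877.37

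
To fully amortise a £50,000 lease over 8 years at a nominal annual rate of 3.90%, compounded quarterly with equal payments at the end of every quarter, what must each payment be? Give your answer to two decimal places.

Periodic rate i = 0.039/4 = 0.00975; n = 8 × 4 = 32 periods.
Annuity-PV factor = 27.375536; PMT = 50000 / 27.375536 = 1,826.4483

£1,826.45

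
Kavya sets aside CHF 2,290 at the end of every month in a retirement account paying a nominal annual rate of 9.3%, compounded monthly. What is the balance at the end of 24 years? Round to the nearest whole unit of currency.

With 12 periods per year: i = 0.00775, n = 288.
FV = 2290 × [(1+0.00775)^288 − 1] / 0.00775 = 2290 × 1063.051204 = 2,434,387.2580

CHF 2,434,387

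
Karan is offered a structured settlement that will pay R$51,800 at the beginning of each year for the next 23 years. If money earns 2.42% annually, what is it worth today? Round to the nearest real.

R$927,416

Annuity factor a(23|0.0242) × (1+i) = 17.903776; PV = 51800 × 17.903776 = 927,415.5907
Payments are at the start of each period, so multiply by (1+i).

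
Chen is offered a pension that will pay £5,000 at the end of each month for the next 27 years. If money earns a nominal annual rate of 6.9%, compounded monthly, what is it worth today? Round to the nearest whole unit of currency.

£733,881

With 12 periods per year: i = 0.00575, n = 324.
Annuity factor a(324|0.00575) = 146.776234; PV = 5000 × 146.776234 = 733,881.1678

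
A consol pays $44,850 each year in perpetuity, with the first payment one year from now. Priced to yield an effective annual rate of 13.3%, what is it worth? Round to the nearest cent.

$337,218.05

PV = PMT / i = 44850 / 0.133 = 337,218.0451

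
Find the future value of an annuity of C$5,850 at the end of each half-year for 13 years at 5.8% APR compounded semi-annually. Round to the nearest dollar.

C$222,463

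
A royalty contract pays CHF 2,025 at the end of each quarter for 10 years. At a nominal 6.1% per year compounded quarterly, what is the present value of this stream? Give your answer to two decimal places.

CHF 60,304.04

i = 0.061/4 = 0.01525 per quarter; n = 10·4 = 40.
Annuity factor a(40|0.01525) = 29.779771; PV = 2025 × 29.779771 = 60,304.0359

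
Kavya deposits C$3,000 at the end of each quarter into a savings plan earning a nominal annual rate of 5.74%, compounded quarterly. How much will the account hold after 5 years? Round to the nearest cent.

i = 0.0574/4 = 0.01435 per quarter; n = 5·4 = 20.
FV = 3000 × [(1+0.01435)^20 − 1] / 0.01435 = 3000 × 22.976250 = 68,928.7508

C$68,928.75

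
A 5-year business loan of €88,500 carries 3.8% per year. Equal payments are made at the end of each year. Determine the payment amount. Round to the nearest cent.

€19,767.94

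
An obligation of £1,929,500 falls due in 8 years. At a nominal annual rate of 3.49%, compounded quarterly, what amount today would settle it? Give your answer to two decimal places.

£1,461,220.25

With 4 periods per year: i = 0.008725, n = 32.
PV = FV·(1+i)^(−n) = 1,929,500 × 0.757305 = 1,461,220.2485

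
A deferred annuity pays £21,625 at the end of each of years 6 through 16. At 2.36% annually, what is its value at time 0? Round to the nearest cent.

£184,542.58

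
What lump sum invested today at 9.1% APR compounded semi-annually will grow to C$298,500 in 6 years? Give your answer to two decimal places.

With 2 periods per year: i = 0.0455, n = 12.
PV = 298,500 / (1 + 0.0455)^12 = 298,500 / 1.705644 = 175,007.1892

C$175,007.19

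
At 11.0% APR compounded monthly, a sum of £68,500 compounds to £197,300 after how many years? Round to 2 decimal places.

Periodic rate i = 0.11/12 = 0.00916667.
(1+i)^n = 197300/68500 = 2.88029, so n = ln 2.88029 / ln 1.00917 = 115.9345 months
= 115.9345/12 years

9.66 years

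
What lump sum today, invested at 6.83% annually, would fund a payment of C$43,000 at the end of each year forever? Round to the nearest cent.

PV = C/r = 43000/0.0683 = 629,575.4026

C$629,575.40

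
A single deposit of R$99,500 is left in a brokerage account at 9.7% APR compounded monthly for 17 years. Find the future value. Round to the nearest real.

R$514,157

i = 0.097/12 = 0.00808333 per month; n = 17·12 = 204.
FV = 99,500 × (1 + 0.00808333)^204 = 514,156.9838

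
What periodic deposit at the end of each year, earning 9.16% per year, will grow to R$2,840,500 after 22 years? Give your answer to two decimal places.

R$44,272.72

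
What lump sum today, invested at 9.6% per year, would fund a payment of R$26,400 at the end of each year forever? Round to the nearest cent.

PV = PMT / i = 26400 / 0.096 = 275,000.0000

R$275,000.00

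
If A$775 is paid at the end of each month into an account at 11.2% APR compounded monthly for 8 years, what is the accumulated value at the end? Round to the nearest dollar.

A$119,540

i = 0.112/12 = 0.00933333 per month; n = 8·12 = 96.
Accumulation factor s(96|0.00933333) = 154.245579; FV = 775 × 154.245579 = 119,540.3234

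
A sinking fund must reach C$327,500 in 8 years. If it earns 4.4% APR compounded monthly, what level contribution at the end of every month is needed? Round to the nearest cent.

C$2,852.38

With 12 periods per year: i = 0.00366667, n = 96.
PMT = 327500 / ( [(1+0.00366667)^96 − 1] / 0.00366667 ) = 327500 / 114.816396 = 2,852.3801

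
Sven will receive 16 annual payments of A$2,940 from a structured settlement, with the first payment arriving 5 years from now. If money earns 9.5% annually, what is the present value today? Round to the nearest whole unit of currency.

A$16,487

PV at t=4 (ordinary 16-year annuity): 2940 × a(16|0.095) = 2940 × 8.062260 = 23,703.0452
PV₀ = 23,703.0452 / (1+0.095)^4 = 23,703.0452 / 1.437661 = 16,487.2289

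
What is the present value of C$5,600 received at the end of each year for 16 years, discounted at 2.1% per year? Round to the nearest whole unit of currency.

C$75,436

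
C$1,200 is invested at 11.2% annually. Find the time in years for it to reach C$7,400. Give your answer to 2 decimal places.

(1+i)^n = 7400/1200 = 6.16667, so n = ln 6.16667 / ln 1.112 = 17.1360 years

17.14 years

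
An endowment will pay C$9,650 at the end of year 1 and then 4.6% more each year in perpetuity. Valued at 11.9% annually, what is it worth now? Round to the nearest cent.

PV = PMT / (i − g) = 9650 / (0.119 − 0.046) = 9650 / 0.073000 = 132,191.7808

C$132,191.78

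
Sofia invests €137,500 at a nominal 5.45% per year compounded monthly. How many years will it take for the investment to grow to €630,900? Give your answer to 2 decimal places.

28.02 years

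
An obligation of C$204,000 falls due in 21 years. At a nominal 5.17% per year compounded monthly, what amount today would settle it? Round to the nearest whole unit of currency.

i = 0.0517/12 = 0.00430833 per month; n = 21·12 = 252.
PV = 204,000 / (1 + 0.00430833)^252 = 204,000 / 2.954614 = 69,044.5589

C$69,045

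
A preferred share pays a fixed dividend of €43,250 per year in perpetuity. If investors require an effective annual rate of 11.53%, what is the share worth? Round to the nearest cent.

PV = C/r = 43250/0.1153 = 375,108.4128

€375,108.41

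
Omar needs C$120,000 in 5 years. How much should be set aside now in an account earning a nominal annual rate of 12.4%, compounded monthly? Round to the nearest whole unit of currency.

With 12 periods per year: i = 0.0103333, n = 60.
PV = 120,000 / (1 + 0.0103333)^60 = 120,000 / 1.853023 = 64,759.0318

C$64,759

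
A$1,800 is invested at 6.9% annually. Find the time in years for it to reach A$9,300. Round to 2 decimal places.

(1+i)^n = 9300/1800 = 5.16667, so n = ln 5.16667 / ln 1.069 = 24.6124 years

24.61 years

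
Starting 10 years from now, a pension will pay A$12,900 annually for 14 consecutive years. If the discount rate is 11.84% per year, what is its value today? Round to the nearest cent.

Value one period before first payment (t=9): 12900 × [1 − (1+0.1184)^(−14)] / 0.1184 = 12900 × 6.682801 = 86,208.1296
PV₀ = 86,208.1296 / (1+0.1184)^9 = 86,208.1296 / 2.737628 = 31,490.0824

A$31,490.08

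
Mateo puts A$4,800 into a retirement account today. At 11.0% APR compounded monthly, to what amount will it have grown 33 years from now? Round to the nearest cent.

i = 0.11/12 = 0.00916667 per month; n = 33·12 = 396.
4,800 × (1+0.00916667)^396 = 4,800 × 37.094306 = 178,052.6686

A$178,052.67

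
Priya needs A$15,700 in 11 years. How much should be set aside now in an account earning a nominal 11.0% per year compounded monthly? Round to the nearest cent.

A$4,707.57

Periodic rate i = 0.11/12 = 0.00916667; n = 11 × 12 = 132 periods.
PV = 15,700 / (1 + 0.00916667)^132 = 15,700 / 3.335051 = 4,707.5749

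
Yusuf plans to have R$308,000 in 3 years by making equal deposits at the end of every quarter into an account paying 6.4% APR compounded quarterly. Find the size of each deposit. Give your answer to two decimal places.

Periodic rate i = 0.064/4 = 0.016; n = 3 × 4 = 12 periods.
FV-annuity factor = 13.114400; PMT = 308000 / 13.114400 = 23,485.6334

R$23,485.63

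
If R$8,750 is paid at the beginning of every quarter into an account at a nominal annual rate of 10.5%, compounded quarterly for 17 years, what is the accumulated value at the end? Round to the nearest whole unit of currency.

R$1,650,183

i = 0.105/4 = 0.02625 per quarter; n = 17·4 = 68.
FV = PMT · [(1+i)^n − 1] / i × (1+i) = 8750 · 188.592389 = 1,650,183.4040
Payments are at the start of each period, so multiply by (1+i).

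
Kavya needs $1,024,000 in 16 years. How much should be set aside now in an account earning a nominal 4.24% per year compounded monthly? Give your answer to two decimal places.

$520,228.17

Periodic rate i = 0.0424/12 = 0.00353333; n = 16 × 12 = 192 periods.
PV = 1,024,000 / (1 + 0.00353333)^192 = 1,024,000 / 1.968367 = 520,228.1662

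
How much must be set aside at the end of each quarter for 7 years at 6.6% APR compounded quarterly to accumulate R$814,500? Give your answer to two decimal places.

R$23,120.39

i = 0.066/4 = 0.0165 per quarter; n = 7·4 = 28.
PMT = 814500 / ( [(1+0.0165)^28 − 1] / 0.0165 ) = 814500 / 35.228637 = 23,120.3946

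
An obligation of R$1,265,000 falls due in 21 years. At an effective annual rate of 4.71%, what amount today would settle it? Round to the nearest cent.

PV = 1,265,000 / (1 + 0.0471)^21 = 1,265,000 / 2.628763 = 481,215.0197

R$481,215.02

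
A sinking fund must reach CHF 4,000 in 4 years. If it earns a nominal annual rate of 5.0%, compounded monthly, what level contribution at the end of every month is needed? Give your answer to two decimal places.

CHF 75.45

With 12 periods per year: i = 0.00416667, n = 48.
FV-annuity factor = 53.014885; PMT = 4000 / 53.014885 = 75.4505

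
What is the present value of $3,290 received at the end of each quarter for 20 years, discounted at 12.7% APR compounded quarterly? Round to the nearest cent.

$95,120.58

Periodic rate i = 0.127/4 = 0.03175; n = 20 × 4 = 80 periods.
Annuity factor a(80|0.03175) = 28.912030; PV = 3290 × 28.912030 = 95,120.5785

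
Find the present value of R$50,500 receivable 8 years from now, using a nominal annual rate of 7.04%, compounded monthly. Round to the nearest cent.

R$28,801.25

Periodic rate i = 0.0704/12 = 0.00586667; n = 8 × 12 = 96 periods.
Discount factor = (1+0.00586667)^(−96) = 0.570322; PV = 50,500 × 0.570322 = 28,801.2548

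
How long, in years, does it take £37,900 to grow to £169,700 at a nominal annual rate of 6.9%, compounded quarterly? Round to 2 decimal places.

21.91 years

Periodic rate i = 0.069/4 = 0.01725.
(1+i)^n = 169700/37900 = 4.47757, so n = ln 4.47757 / ln 1.01725 = 87.6507 quarters
= 87.6507/4 years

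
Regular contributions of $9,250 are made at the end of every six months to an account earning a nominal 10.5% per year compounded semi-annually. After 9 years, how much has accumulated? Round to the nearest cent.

$266,377.83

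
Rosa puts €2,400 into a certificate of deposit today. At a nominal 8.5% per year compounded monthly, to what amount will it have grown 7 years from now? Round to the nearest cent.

€4,342.16

Periodic rate i = 0.085/12 = 0.00708333; n = 7 × 12 = 84 periods.
FV = 2,400 × (1 + 0.00708333)^84 = 4,342.1575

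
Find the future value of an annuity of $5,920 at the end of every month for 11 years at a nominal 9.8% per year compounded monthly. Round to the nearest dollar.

$1,396,123

i = 0.098/12 = 0.00816667 per month; n = 11·12 = 132.
FV = PMT · [(1+i)^n − 1] / i = 5920 · 235.831605 = 1,396,123.1041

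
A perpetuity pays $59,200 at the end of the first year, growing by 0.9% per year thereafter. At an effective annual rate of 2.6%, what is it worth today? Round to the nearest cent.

$3,482,352.94

PV = PMT / (i − g) = 59200 / (0.026 − 0.009) = 59200 / 0.017000 = 3,482,352.9412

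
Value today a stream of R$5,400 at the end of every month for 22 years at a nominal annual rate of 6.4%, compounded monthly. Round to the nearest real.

R$763,882

Periodic rate i = 0.064/12 = 0.00533333; n = 22 × 12 = 264 periods.
Annuity factor a(264|0.00533333) = 141.459557; PV = 5400 × 141.459557 = 763,881.6055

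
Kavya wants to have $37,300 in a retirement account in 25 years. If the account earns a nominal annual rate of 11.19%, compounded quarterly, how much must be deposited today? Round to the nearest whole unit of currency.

Periodic rate i = 0.1119/4 = 0.027975; n = 25 × 4 = 100 periods.
PV = 37,300 / (1 + 0.027975)^100 = 37,300 / 15.785389 = 2,362.9446

$2,363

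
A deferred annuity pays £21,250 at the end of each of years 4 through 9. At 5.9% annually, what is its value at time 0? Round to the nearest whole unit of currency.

£88,260

PV at t=3 (ordinary 6-year annuity): 21250 × a(6|0.059) = 21250 × 4.932812 = 104,822.2550
PV₀ = 104,822.2550 / (1+0.059)^3 = 104,822.2550 / 1.187648 = 88,260.3444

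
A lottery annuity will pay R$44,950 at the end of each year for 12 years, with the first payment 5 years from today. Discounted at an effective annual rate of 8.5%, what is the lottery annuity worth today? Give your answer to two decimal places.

R$238,223.16

PV at t=4 (ordinary 12-year annuity): 44950 × a(12|0.085) = 44950 × 7.344686 = 330,143.6388
Discount back 4 years: 330,143.6388 × (1+0.085)^(−4) = 330,143.6388 × 0.721574 = 238,223.1599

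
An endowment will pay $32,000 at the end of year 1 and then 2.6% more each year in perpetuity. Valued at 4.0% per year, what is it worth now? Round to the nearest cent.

$2,285,714.29

PV = PMT / (i − g) = 32000 / (0.04 − 0.026) = 32000 / 0.014000 = 2,285,714.2857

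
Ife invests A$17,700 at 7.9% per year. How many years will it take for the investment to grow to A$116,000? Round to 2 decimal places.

n = ln(116000/17700) / ln(1+0.079) = ln(6.55367) / 0.076035 = 24.7259 years

24.73 years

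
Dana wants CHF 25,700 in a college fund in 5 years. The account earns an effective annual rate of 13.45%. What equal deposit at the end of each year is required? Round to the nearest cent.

CHF 3,930.63

FV-annuity factor = 6.538395; PMT = 25700 / 6.538395 = 3,930.6280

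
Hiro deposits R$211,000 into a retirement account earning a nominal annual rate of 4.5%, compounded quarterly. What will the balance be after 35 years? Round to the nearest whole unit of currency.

R$1,010,363

i = 0.045/4 = 0.01125 per quarter; n = 35·4 = 140.
211,000 × (1+0.01125)^140 = 211,000 × 4.788449 = 1,010,362.6938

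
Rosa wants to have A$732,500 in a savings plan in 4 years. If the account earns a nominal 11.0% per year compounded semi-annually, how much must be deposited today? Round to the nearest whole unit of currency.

i = 0.11/2 = 0.055 per half-year; n = 4·2 = 8.
PV = 732,500 / (1 + 0.055)^8 = 732,500 / 1.534687 = 477,296.1728

A$477,296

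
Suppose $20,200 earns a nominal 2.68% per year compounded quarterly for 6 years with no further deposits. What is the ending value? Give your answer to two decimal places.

i = 0.0268/4 = 0.0067 per quarter; n = 6·4 = 24.
FV = 20,200 × (1 + 0.0067)^24 = 23,711.1717

$23,711.17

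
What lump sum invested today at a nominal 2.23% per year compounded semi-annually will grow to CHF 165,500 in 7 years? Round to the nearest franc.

With 2 periods per year: i = 0.01115, n = 14.
PV = 165,500 / (1 + 0.01115)^14 = 165,500 / 1.167934 = 141,703.2436

CHF 141,703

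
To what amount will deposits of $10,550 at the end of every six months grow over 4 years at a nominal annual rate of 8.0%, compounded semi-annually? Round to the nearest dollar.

With 2 periods per year: i = 0.04, n = 8.
FV = 10550 × [(1+0.04)^8 − 1] / 0.04 = 10550 × 9.214226 = 97,210.0870

$97,210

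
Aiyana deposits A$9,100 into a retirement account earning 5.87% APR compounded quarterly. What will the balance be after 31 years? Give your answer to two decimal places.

Periodic rate i = 0.0587/4 = 0.014675; n = 31 × 4 = 124 periods.
9,100 × (1+0.014675)^124 = 9,100 × 6.088959 = 55,409.5284

A$55,409.53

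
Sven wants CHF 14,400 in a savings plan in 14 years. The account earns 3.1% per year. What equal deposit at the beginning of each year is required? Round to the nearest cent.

PMT = 14400 / ( [(1+0.031)^14 − 1] / 0.031 × (1+i) ) = 14400 / 17.735842 = 811.9152

CHF 811.92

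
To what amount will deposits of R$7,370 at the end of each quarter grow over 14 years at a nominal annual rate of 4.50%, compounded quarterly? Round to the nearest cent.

With 4 periods per year: i = 0.01125, n = 56.
FV = 7370 × [(1+0.01125)^56 − 1] / 0.01125 = 7370 × 77.423812 = 570,613.4939

R$570,613.49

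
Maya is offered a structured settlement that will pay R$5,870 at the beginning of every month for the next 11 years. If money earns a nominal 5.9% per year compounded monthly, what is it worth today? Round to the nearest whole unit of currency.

R$571,810

i = 0.059/12 = 0.00491667 per month; n = 11·12 = 132.
PV = 5870 × [1 − (1+0.00491667)^(−132)] / 0.00491667 × (1+i) = 5870 × 97.412243 = 571,809.8650
Payments are at the start of each period, so multiply by (1+i).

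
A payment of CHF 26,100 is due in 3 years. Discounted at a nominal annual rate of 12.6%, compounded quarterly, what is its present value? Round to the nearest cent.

CHF 17,989.11

Periodic rate i = 0.126/4 = 0.0315; n = 3 × 4 = 12 periods.
Discount factor = (1+0.0315)^(−12) = 0.689238; PV = 26,100 × 0.689238 = 17,989.1117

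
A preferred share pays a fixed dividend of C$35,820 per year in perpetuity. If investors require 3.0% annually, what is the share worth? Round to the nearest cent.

C$1,194,000.00

PV = C/r = 35820/0.03 = 1,194,000.0000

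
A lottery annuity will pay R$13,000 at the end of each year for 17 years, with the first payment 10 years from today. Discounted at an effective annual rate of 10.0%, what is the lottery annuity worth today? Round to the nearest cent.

R$44,224.98

Value one period before first payment (t=9): 13000 × [1 − (1+0.1)^(−17)] / 0.1 = 13000 × 8.021553 = 104,280.1930
Discount back 9 years: 104,280.1930 × (1+0.1)^(−9) = 104,280.1930 × 0.424098 = 44,224.9815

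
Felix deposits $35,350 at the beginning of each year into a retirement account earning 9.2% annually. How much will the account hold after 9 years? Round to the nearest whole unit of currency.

FV = 35350 × [(1+0.092)^9 − 1] / 0.092 × (1+i) = 35350 × 14.338717 = 506,873.6452
(annuity-due: payments at period start, so ×(1+i).)

$506,874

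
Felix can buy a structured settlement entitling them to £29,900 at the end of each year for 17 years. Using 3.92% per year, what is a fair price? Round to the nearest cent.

£366,020.78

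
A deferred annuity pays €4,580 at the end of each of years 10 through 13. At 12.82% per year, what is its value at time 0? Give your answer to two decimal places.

€4,617.71

PV at t=9 (ordinary 4-year annuity): 4580 × a(4|0.1282) = 4580 × 2.985630 = 13,674.1862
Discount back 9 years: 13,674.1862 × (1+0.1282)^(−9) = 13,674.1862 × 0.337695 = 4,617.7097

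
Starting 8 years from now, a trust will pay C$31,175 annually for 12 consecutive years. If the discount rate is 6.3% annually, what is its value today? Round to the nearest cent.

C$167,650.25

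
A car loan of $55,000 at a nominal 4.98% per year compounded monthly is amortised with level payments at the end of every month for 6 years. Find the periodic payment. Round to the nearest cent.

$885.26

i = 0.0498/12 = 0.00415 per month; n = 6·12 = 72.
PMT = 55000 / ( [1 − (1+0.00415)^(−72)] / 0.00415 ) = 55000 / 62.128560 = 885.2611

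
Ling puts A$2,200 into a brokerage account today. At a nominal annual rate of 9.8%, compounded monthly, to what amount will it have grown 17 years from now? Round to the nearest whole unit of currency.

A$11,562

Periodic rate i = 0.098/12 = 0.00816667; n = 17 × 12 = 204 periods.
FV = 2,200 × (1 + 0.00816667)^204 = 11,561.6240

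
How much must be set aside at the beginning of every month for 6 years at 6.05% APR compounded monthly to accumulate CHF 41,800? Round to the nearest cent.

Periodic rate i = 0.0605/12 = 0.00504167; n = 6 × 12 = 72 periods.
FV-annuity factor × (1+i) = 86.980193; PMT = 41800 / 86.980193 = 480.5692

CHF 480.57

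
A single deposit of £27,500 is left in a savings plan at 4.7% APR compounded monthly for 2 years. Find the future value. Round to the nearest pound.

i = 0.047/12 = 0.00391667 per month; n = 2·12 = 24.
FV = PV·(1+i)^n = 27,500 × 1.098358 = 30,204.8468

£30,205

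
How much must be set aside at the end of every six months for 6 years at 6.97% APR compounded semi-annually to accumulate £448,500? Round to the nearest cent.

£30,741.36

With 2 periods per year: i = 0.03485, n = 12.
FV-annuity factor = 14.589464; PMT = 448500 / 14.589464 = 30,741.3633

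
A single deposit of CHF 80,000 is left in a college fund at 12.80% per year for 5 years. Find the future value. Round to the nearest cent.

FV = PV·(1+i)^n = 80,000 × 1.826188 = 146,095.0446

CHF 146,095.04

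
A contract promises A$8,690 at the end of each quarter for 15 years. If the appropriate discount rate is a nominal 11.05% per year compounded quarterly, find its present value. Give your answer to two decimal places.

A$253,245.10

With 4 periods per year: i = 0.027625, n = 60.
PV = 8690 × [1 − (1+0.027625)^(−60)] / 0.027625 = 8690 × 29.142129 = 253,245.0990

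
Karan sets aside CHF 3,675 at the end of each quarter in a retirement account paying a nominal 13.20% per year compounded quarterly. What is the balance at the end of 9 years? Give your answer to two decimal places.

With 4 periods per year: i = 0.033, n = 36.
FV = 3675 × [(1+0.033)^36 − 1] / 0.033 = 3675 × 67.217855 = 247,025.6168

CHF 247,025.62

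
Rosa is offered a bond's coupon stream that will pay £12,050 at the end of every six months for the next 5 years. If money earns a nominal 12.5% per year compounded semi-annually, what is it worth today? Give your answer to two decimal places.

£87,647.97

Periodic rate i = 0.125/2 = 0.0625; n = 5 × 2 = 10 periods.
Annuity factor a(10|0.0625) = 7.273691; PV = 12050 × 7.273691 = 87,647.9746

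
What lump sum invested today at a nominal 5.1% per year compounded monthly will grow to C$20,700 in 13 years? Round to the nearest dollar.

Periodic rate i = 0.051/12 = 0.00425; n = 13 × 12 = 156 periods.
Discount factor = (1+0.00425)^(−156) = 0.516028; PV = 20,700 × 0.516028 = 10,681.7705

C$10,682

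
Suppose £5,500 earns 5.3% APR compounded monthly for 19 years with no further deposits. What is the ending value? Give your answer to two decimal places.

£15,022.23

With 12 periods per year: i = 0.00441667, n = 228.
FV = PV·(1+i)^n = 5,500 × 2.731314 = 15,022.2258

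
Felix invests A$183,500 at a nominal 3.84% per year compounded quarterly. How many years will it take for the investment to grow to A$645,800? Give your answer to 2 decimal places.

32.92 years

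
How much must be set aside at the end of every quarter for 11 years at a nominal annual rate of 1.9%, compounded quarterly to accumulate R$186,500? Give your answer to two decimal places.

R$3,821.14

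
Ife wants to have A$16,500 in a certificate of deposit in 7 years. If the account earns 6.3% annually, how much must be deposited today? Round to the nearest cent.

PV = 16,500 / (1 + 0.063)^7 = 16,500 / 1.533673 = 10,758.4844

A$10,758.48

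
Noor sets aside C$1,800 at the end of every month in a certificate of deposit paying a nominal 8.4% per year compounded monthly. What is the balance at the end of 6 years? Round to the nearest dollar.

C$167,767

i = 0.084/12 = 0.007 per month; n = 6·12 = 72.
FV = 1800 × [(1+0.007)^72 − 1] / 0.007 = 1800 × 93.203638 = 167,766.5489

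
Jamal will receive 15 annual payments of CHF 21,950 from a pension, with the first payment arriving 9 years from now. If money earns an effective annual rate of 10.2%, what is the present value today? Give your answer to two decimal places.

CHF 75,892.91

Value one period before first payment (t=8): 21950 × [1 − (1+0.102)^(−15)] / 0.102 = 21950 × 7.520028 = 165,064.6090
PV₀ = 165,064.6090 / (1+0.102)^8 = 165,064.6090 / 2.174967 = 75,892.9110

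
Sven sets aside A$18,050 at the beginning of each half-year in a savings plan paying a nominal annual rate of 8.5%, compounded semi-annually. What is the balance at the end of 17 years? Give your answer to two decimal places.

Periodic rate i = 0.085/2 = 0.0425; n = 17 × 2 = 34 periods.
Accumulation factor s(34|0.0425) × (1+i) = 76.459408; FV = 18050 × 76.459408 = 1,380,092.3179
(Beginning-of-period payments → annuity-due factor ×(1+i).)

A$1,380,092.32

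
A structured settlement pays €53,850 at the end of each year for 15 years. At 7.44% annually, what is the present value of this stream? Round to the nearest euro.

€477,117

PV = 53850 × [1 − (1+0.0744)^(−15)] / 0.0744 = 53850 × 8.860105 = 477,116.6629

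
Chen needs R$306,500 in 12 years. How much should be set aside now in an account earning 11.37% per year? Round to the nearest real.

R$84,181

Discount factor = (1+0.1137)^(−12) = 0.274651; PV = 306,500 × 0.274651 = 84,180.5663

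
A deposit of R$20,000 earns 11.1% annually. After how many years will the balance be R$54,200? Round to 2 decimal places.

9.47 years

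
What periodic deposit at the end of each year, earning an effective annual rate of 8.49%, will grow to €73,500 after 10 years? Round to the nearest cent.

€4,956.83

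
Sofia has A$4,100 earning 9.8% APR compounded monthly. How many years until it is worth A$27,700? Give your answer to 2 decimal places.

19.57 years

Periodic rate i = 0.098/12 = 0.00816667.
n = ln(27700/4100) / ln(1+0.00816667) = ln(6.75610) / 0.008133 = 234.8860 months
= 234.8860/12 years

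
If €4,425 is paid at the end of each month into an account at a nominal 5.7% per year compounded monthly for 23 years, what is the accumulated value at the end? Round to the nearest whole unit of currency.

i = 0.057/12 = 0.00475 per month; n = 23·12 = 276.
FV = 4425 × [(1+0.00475)^276 − 1] / 0.00475 = 4425 × 568.081023 = 2,513,758.5268

€2,513,759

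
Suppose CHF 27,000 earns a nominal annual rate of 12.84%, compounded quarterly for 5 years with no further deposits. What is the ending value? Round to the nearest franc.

With 4 periods per year: i = 0.0321, n = 20.
27,000 × (1+0.0321)^20 = 27,000 × 1.881203 = 50,792.4691

CHF 50,792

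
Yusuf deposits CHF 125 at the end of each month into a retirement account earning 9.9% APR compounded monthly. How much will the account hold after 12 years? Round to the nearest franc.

Periodic rate i = 0.099/12 = 0.00825; n = 12 × 12 = 144 periods.
Accumulation factor s(144|0.00825) = 274.492634; FV = 125 × 274.492634 = 34,311.5793

CHF 34,312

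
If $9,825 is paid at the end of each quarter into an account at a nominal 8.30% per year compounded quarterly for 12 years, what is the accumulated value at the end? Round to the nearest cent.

$795,457.78

i = 0.083/4 = 0.02075 per quarter; n = 12·4 = 48.
FV = 9825 × [(1+0.02075)^48 − 1] / 0.02075 = 9825 × 80.962624 = 795,457.7786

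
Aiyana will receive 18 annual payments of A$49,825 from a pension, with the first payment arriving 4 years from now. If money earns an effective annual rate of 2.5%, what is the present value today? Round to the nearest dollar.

PV at t=3 (ordinary 18-year annuity): 49825 × a(18|0.025) = 49825 × 14.353364 = 715,156.3427
PV₀ = 715,156.3427 / (1+0.025)^3 = 715,156.3427 / 1.076891 = 664,093.7585

A$664,094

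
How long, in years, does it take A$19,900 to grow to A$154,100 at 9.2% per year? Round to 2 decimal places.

23.26 years

(1+i)^n = 154100/19900 = 7.74372, so n = ln 7.74372 / ln 1.092 = 23.2571 years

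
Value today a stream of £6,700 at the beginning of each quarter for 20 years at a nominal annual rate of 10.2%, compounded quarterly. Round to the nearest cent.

£233,501.87

Periodic rate i = 0.102/4 = 0.0255; n = 20 × 4 = 80 periods.
PV = 6700 × [1 − (1+0.0255)^(−80)] / 0.0255 × (1+i) = 6700 × 34.851025 = 233,501.8673
Payments are at the start of each period, so multiply by (1+i).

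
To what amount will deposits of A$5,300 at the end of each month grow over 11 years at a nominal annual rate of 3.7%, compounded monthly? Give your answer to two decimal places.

A$861,803.55

i = 0.037/12 = 0.00308333 per month; n = 11·12 = 132.
FV = PMT · [(1+i)^n − 1] / i = 5300 · 162.604443 = 861,803.5493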